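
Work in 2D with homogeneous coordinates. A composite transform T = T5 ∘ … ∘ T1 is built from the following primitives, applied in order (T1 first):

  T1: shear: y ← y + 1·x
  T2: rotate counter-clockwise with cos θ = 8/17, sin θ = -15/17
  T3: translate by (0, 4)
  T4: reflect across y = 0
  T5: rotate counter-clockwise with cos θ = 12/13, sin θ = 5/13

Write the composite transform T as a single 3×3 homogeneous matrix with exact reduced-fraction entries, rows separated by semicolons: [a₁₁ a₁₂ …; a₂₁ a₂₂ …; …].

T = [241/221 220/221 20/13; 199/221 -21/221 -48/13; 0 0 1]

T1 = [1 0 0; 1 1 0; 0 0 1]
T2·T1 = [23/17 15/17 0; -7/17 8/17 0; 0 0 1]
T3·…·T1 = [23/17 15/17 0; -7/17 8/17 4; 0 0 1]
T4·…·T1 = [23/17 15/17 0; 7/17 -8/17 -4; 0 0 1]
T5·…·T1 = [241/221 220/221 20/13; 199/221 -21/221 -48/13; 0 0 1]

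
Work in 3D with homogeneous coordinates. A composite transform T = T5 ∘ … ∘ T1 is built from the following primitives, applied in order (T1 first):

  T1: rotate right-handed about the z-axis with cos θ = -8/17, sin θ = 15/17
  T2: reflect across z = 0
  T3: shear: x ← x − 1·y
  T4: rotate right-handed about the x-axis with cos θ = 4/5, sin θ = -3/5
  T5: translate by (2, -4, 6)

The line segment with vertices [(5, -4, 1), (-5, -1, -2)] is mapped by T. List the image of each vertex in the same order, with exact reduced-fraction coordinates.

T1 rotate right-handed about the z-axis with cos θ = -8/17, sin θ = 15/17: (5, -4, 1) → (20/17, 107/17, 1); (-5, -1, -2) → (55/17, -67/17, -2)
T2 reflect across z = 0: (20/17, 107/17, 1) → (20/17, 107/17, -1); (55/17, -67/17, -2) → (55/17, -67/17, 2)
T3 shear: x ← x − 1·y: (20/17, 107/17, -1) → (-87/17, 107/17, -1); (55/17, -67/17, 2) → (122/17, -67/17, 2)
T4 rotate right-handed about the x-axis with cos θ = 4/5, sin θ = -3/5: (-87/17, 107/17, -1) → (-87/17, 377/85, -389/85); (122/17, -67/17, 2) → (122/17, -166/85, 337/85)
T5 translate by (2, -4, 6): (-87/17, 377/85, -389/85) → (-53/17, 37/85, 121/85); (122/17, -166/85, 337/85) → (156/17, -506/85, 847/85)

image vertices: (-53/17, 37/85, 121/85), (156/17, -506/85, 847/85)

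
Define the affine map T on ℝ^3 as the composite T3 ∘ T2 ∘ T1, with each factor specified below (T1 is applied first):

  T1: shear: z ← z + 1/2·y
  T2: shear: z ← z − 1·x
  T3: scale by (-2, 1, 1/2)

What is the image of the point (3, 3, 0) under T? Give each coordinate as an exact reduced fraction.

T(p) = (-6, 3, -3/4)

T1 shear: z ← z + 1/2·y: (3, 3, 0) → (3, 3, 3/2)
T2 shear: z ← z − 1·x: (3, 3, 3/2) → (3, 3, -3/2)
T3 scale by (-2, 1, 1/2): (3, 3, -3/2) → (-6, 3, -3/4)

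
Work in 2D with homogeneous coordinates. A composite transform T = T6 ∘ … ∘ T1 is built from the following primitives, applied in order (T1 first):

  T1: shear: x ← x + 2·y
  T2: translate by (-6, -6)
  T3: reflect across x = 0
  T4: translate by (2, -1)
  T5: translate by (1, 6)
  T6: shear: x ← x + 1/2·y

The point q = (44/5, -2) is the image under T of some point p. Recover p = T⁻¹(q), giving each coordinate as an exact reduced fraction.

p = (6/5, -1)

T1 = [1 2 0; 0 1 0; 0 0 1]
T2·T1 = [1 2 -6; 0 1 -6; 0 0 1]
T3·…·T1 = [-1 -2 6; 0 1 -6; 0 0 1]
T4·…·T1 = [-1 -2 8; 0 1 -7; 0 0 1]
T5·…·T1 = [-1 -2 9; 0 1 -1; 0 0 1]
T6·…·T1 = [-1 -3/2 17/2; 0 1 -1; 0 0 1]
det M = -1; M⁻¹ = [-1 -3/2 7; 0 1 1; 0 0 1]
M⁻¹ · (44/5, -2)ᵀ = (6/5, -1)ᵀ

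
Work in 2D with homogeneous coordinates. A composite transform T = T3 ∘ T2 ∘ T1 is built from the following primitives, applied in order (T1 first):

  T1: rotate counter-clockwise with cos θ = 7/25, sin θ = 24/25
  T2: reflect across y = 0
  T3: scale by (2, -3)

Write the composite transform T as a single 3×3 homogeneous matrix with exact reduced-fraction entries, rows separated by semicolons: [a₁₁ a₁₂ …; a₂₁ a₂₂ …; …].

T = [14/25 -48/25 0; 72/25 21/25 0; 0 0 1]

T1 = [7/25 -24/25 0; 24/25 7/25 0; 0 0 1]
T2·T1 = [7/25 -24/25 0; -24/25 -7/25 0; 0 0 1]
T3·…·T1 = [14/25 -48/25 0; 72/25 21/25 0; 0 0 1]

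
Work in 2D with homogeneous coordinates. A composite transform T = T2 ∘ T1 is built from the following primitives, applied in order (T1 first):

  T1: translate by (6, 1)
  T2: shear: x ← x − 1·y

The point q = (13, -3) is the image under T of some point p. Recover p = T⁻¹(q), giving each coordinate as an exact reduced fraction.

p = (4, -4)

T1 = [1 0 6; 0 1 1; 0 0 1]
T2·T1 = [1 -1 5; 0 1 1; 0 0 1]
det M = 1; M⁻¹ = [1 1 -6; 0 1 -1; 0 0 1]
M⁻¹ · (13, -3)ᵀ = (4, -4)ᵀ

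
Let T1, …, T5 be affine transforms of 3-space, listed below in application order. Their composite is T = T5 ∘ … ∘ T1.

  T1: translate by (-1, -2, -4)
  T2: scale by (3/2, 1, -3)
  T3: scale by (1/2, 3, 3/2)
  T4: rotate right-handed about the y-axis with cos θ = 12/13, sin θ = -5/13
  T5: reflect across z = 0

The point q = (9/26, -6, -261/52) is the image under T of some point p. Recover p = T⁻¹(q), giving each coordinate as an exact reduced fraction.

T1 = [1 0 0 -1; 0 1 0 -2; 0 0 1 -4; 0 0 0 1]
T2·T1 = [3/2 0 0 -3/2; 0 1 0 -2; 0 0 -3 12; 0 0 0 1]
T3·…·T1 = [3/4 0 0 -3/4; 0 3 0 -6; 0 0 -9/2 18; 0 0 0 1]
T4·…·T1 = [9/13 0 45/26 -99/13; 0 3 0 -6; 15/52 0 -54/13 849/52; 0 0 0 1]
T5·…·T1 = [9/13 0 45/26 -99/13; 0 3 0 -6; -15/52 0 54/13 -849/52; 0 0 0 1]
det M = 81/8; M⁻¹ = [16/13 0 -20/39 1; 0 1/3 0 2; 10/117 0 8/39 4; 0 0 0 1]
M⁻¹ · (9/26, -6, -261/52)ᵀ = (4, 0, 3)ᵀ

p = (4, 0, 3)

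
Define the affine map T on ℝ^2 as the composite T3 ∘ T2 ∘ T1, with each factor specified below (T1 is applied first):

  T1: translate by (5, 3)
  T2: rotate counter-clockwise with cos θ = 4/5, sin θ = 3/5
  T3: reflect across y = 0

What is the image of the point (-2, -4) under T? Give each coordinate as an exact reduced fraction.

T(p) = (3, -1)

T1 translate by (5, 3): (-2, -4) → (3, -1)
T2 rotate counter-clockwise with cos θ = 4/5, sin θ = 3/5: (3, -1) → (3, 1)
T3 reflect across y = 0: (3, 1) → (3, -1)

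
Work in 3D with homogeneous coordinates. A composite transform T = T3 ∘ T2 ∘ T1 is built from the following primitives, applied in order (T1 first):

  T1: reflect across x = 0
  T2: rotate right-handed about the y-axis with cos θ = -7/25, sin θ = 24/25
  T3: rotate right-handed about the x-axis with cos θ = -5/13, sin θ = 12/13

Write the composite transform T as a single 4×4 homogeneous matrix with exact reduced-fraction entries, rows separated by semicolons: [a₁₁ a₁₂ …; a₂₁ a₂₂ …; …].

T = [7/25 0 24/25 0; -288/325 -5/13 84/325 0; -24/65 12/13 7/65 0; 0 0 0 1]

T1 = [-1 0 0 0; 0 1 0 0; 0 0 1 0; 0 0 0 1]
T2·T1 = [7/25 0 24/25 0; 0 1 0 0; 24/25 0 -7/25 0; 0 0 0 1]
T3·…·T1 = [7/25 0 24/25 0; -288/325 -5/13 84/325 0; -24/65 12/13 7/65 0; 0 0 0 1]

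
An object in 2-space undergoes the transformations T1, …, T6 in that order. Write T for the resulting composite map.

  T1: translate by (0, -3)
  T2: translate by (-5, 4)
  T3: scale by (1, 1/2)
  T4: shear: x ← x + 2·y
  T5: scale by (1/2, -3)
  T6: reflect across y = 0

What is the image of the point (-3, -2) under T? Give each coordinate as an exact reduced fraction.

T1 translate by (0, -3): (-3, -2) → (-3, -5)
T2 translate by (-5, 4): (-3, -5) → (-8, -1)
T3 scale by (1, 1/2): (-8, -1) → (-8, -1/2)
T4 shear: x ← x + 2·y: (-8, -1/2) → (-9, -1/2)
T5 scale by (1/2, -3): (-9, -1/2) → (-9/2, 3/2)
T6 reflect across y = 0: (-9/2, 3/2) → (-9/2, -3/2)

T(p) = (-9/2, -3/2)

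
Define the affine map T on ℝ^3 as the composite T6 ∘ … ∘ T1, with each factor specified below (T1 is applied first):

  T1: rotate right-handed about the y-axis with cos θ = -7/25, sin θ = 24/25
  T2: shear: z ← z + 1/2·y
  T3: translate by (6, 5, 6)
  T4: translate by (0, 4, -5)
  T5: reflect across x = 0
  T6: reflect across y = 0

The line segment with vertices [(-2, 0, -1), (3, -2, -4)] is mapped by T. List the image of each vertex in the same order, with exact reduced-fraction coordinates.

T1 rotate right-handed about the y-axis with cos θ = -7/25, sin θ = 24/25: (-2, 0, -1) → (-2/5, 0, 11/5); (3, -2, -4) → (-117/25, -2, -44/25)
T2 shear: z ← z + 1/2·y: (-2/5, 0, 11/5) → (-2/5, 0, 11/5); (-117/25, -2, -44/25) → (-117/25, -2, -69/25)
T3 translate by (6, 5, 6): (-2/5, 0, 11/5) → (28/5, 5, 41/5); (-117/25, -2, -69/25) → (33/25, 3, 81/25)
T4 translate by (0, 4, -5): (28/5, 5, 41/5) → (28/5, 9, 16/5); (33/25, 3, 81/25) → (33/25, 7, -44/25)
T5 reflect across x = 0: (28/5, 9, 16/5) → (-28/5, 9, 16/5); (33/25, 7, -44/25) → (-33/25, 7, -44/25)
T6 reflect across y = 0: (-28/5, 9, 16/5) → (-28/5, -9, 16/5); (-33/25, 7, -44/25) → (-33/25, -7, -44/25)

image vertices: (-28/5, -9, 16/5), (-33/25, -7, -44/25)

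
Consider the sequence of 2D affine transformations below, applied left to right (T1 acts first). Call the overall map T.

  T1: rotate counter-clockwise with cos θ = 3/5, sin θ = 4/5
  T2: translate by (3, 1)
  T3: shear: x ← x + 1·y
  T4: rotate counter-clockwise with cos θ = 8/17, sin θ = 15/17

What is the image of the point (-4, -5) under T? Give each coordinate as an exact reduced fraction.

T(p) = (366/85, -253/85)

T1 rotate counter-clockwise with cos θ = 3/5, sin θ = 4/5: (-4, -5) → (8/5, -31/5)
T2 translate by (3, 1): (8/5, -31/5) → (23/5, -26/5)
T3 shear: x ← x + 1·y: (23/5, -26/5) → (-3/5, -26/5)
T4 rotate counter-clockwise with cos θ = 8/17, sin θ = 15/17: (-3/5, -26/5) → (366/85, -253/85)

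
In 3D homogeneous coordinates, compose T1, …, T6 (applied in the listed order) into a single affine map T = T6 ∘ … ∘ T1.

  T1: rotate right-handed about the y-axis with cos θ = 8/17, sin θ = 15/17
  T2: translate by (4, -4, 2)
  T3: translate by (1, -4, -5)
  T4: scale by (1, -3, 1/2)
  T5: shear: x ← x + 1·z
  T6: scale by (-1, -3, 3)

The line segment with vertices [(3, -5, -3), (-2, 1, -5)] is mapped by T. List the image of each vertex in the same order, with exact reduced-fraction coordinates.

image vertices: (-4/17, -117, -180/17), (73/34, -63, -183/34)

T1 rotate right-handed about the y-axis with cos θ = 8/17, sin θ = 15/17: (3, -5, -3) → (-21/17, -5, -69/17); (-2, 1, -5) → (-91/17, 1, -10/17)
T2 translate by (4, -4, 2): (-21/17, -5, -69/17) → (47/17, -9, -35/17); (-91/17, 1, -10/17) → (-23/17, -3, 24/17)
T3 translate by (1, -4, -5): (47/17, -9, -35/17) → (64/17, -13, -120/17); (-23/17, -3, 24/17) → (-6/17, -7, -61/17)
T4 scale by (1, -3, 1/2): (64/17, -13, -120/17) → (64/17, 39, -60/17); (-6/17, -7, -61/17) → (-6/17, 21, -61/34)
T5 shear: x ← x + 1·z: (64/17, 39, -60/17) → (4/17, 39, -60/17); (-6/17, 21, -61/34) → (-73/34, 21, -61/34)
T6 scale by (-1, -3, 3): (4/17, 39, -60/17) → (-4/17, -117, -180/17); (-73/34, 21, -61/34) → (73/34, -63, -183/34)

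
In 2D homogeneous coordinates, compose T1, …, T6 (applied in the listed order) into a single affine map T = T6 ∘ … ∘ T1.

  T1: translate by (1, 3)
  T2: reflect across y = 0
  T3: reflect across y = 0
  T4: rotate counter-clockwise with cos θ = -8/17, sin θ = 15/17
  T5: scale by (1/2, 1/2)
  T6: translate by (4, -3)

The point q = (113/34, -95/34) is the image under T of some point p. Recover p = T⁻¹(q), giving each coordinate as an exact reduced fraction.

p = (0, -2)

T1 = [1 0 1; 0 1 3; 0 0 1]
T2·T1 = [1 0 1; 0 -1 -3; 0 0 1]
T3·…·T1 = [1 0 1; 0 1 3; 0 0 1]
T4·…·T1 = [-8/17 -15/17 -53/17; 15/17 -8/17 -9/17; 0 0 1]
T5·…·T1 = [-4/17 -15/34 -53/34; 15/34 -4/17 -9/34; 0 0 1]
T6·…·T1 = [-4/17 -15/34 83/34; 15/34 -4/17 -111/34; 0 0 1]
det M = 1/4; M⁻¹ = [-16/17 30/17 137/17; -30/17 -16/17 21/17; 0 0 1]
M⁻¹ · (113/34, -95/34)ᵀ = (0, -2)ᵀ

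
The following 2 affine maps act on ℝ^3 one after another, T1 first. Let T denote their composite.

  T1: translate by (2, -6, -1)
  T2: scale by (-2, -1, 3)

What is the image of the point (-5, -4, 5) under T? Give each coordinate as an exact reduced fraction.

T1 translate by (2, -6, -1): (-5, -4, 5) → (-3, -10, 4)
T2 scale by (-2, -1, 3): (-3, -10, 4) → (6, 10, 12)

T(p) = (6, 10, 12)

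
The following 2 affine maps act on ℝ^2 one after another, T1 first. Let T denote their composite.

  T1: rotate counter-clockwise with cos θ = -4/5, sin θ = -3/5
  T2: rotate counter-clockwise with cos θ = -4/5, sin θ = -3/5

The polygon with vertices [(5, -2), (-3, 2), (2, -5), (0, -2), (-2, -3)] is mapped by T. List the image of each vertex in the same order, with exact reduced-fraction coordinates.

T1 rotate counter-clockwise with cos θ = -4/5, sin θ = -3/5: (5, -2) → (-26/5, -7/5); (-3, 2) → (18/5, 1/5); (2, -5) → (-23/5, 14/5); (0, -2) → (-6/5, 8/5); (-2, -3) → (-1/5, 18/5)
T2 rotate counter-clockwise with cos θ = -4/5, sin θ = -3/5: (-26/5, -7/5) → (83/25, 106/25); (18/5, 1/5) → (-69/25, -58/25); (-23/5, 14/5) → (134/25, 13/25); (-6/5, 8/5) → (48/25, -14/25); (-1/5, 18/5) → (58/25, -69/25)

image vertices: (83/25, 106/25), (-69/25, -58/25), (134/25, 13/25), (48/25, -14/25), (58/25, -69/25)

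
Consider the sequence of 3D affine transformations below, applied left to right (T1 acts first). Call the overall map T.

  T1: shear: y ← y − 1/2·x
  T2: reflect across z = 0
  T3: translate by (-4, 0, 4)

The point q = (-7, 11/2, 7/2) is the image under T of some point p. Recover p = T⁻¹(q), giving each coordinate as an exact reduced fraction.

p = (-3, 4, 1/2)

T1 = [1 0 0 0; -1/2 1 0 0; 0 0 1 0; 0 0 0 1]
T2·T1 = [1 0 0 0; -1/2 1 0 0; 0 0 -1 0; 0 0 0 1]
T3·…·T1 = [1 0 0 -4; -1/2 1 0 0; 0 0 -1 4; 0 0 0 1]
det M = -1; M⁻¹ = [1 0 0 4; 1/2 1 0 2; 0 0 -1 4; 0 0 0 1]
M⁻¹ · (-7, 11/2, 7/2)ᵀ = (-3, 4, 1/2)ᵀ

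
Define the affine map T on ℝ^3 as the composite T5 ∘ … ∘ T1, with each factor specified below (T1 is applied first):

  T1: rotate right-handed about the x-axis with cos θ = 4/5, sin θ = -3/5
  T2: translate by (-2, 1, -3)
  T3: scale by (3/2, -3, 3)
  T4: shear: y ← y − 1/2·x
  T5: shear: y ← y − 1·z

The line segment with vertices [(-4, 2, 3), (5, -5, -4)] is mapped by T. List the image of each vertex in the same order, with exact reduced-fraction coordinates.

T1 rotate right-handed about the x-axis with cos θ = 4/5, sin θ = -3/5: (-4, 2, 3) → (-4, 17/5, 6/5); (5, -5, -4) → (5, -32/5, -1/5)
T2 translate by (-2, 1, -3): (-4, 17/5, 6/5) → (-6, 22/5, -9/5); (5, -32/5, -1/5) → (3, -27/5, -16/5)
T3 scale by (3/2, -3, 3): (-6, 22/5, -9/5) → (-9, -66/5, -27/5); (3, -27/5, -16/5) → (9/2, 81/5, -48/5)
T4 shear: y ← y − 1/2·x: (-9, -66/5, -27/5) → (-9, -87/10, -27/5); (9/2, 81/5, -48/5) → (9/2, 279/20, -48/5)
T5 shear: y ← y − 1·z: (-9, -87/10, -27/5) → (-9, -33/10, -27/5); (9/2, 279/20, -48/5) → (9/2, 471/20, -48/5)

image vertices: (-9, -33/10, -27/5), (9/2, 471/20, -48/5)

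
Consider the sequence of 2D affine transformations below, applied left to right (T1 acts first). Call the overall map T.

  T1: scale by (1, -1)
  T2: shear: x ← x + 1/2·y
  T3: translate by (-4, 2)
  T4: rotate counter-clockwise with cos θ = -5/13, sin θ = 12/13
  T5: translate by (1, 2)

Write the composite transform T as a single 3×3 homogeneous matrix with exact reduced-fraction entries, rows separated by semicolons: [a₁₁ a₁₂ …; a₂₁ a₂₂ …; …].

T1 = [1 0 0; 0 -1 0; 0 0 1]
T2·T1 = [1 -1/2 0; 0 -1 0; 0 0 1]
T3·…·T1 = [1 -1/2 -4; 0 -1 2; 0 0 1]
T4·…·T1 = [-5/13 29/26 -4/13; 12/13 -1/13 -58/13; 0 0 1]
T5·…·T1 = [-5/13 29/26 9/13; 12/13 -1/13 -32/13; 0 0 1]

T = [-5/13 29/26 9/13; 12/13 -1/13 -32/13; 0 0 1]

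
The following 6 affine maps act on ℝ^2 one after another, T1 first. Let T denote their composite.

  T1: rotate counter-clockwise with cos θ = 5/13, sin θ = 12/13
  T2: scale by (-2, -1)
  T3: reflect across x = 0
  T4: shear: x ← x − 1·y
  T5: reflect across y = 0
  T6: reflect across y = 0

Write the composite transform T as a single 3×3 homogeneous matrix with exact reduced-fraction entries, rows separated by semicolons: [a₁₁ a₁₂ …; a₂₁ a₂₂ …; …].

T = [22/13 -19/13 0; -12/13 -5/13 0; 0 0 1]

T1 = [5/13 -12/13 0; 12/13 5/13 0; 0 0 1]
T2·T1 = [-10/13 24/13 0; -12/13 -5/13 0; 0 0 1]
T3·…·T1 = [10/13 -24/13 0; -12/13 -5/13 0; 0 0 1]
T4·…·T1 = [22/13 -19/13 0; -12/13 -5/13 0; 0 0 1]
T5·…·T1 = [22/13 -19/13 0; 12/13 5/13 0; 0 0 1]
T6·…·T1 = [22/13 -19/13 0; -12/13 -5/13 0; 0 0 1]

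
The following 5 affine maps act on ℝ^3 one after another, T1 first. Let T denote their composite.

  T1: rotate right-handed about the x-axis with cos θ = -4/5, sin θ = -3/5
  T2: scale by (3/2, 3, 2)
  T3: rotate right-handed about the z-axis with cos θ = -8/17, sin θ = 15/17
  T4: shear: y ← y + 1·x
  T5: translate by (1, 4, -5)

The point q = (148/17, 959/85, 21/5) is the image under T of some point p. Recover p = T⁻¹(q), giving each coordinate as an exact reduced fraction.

T1 = [1 0 0 0; 0 -4/5 3/5 0; 0 -3/5 -4/5 0; 0 0 0 1]
T2·T1 = [3/2 0 0 0; 0 -12/5 9/5 0; 0 -6/5 -8/5 0; 0 0 0 1]
T3·…·T1 = [-12/17 36/17 -27/17 0; 45/34 96/85 -72/85 0; 0 -6/5 -8/5 0; 0 0 0 1]
T4·…·T1 = [-12/17 36/17 -27/17 0; 21/34 276/85 -207/85 0; 0 -6/5 -8/5 0; 0 0 0 1]
T5·…·T1 = [-12/17 36/17 -27/17 1; 21/34 276/85 -207/85 4; 0 -6/5 -8/5 -5; 0 0 0 1]
det M = 9; M⁻¹ = [-46/51 10/17 0 -74/51; 28/255 32/255 -3/10 -359/170; -7/85 -8/85 -2/5 -131/85; 0 0 0 1]
M⁻¹ · (148/17, 959/85, 21/5)ᵀ = (-8/3, -1, -5)ᵀ

p = (-8/3, -1, -5)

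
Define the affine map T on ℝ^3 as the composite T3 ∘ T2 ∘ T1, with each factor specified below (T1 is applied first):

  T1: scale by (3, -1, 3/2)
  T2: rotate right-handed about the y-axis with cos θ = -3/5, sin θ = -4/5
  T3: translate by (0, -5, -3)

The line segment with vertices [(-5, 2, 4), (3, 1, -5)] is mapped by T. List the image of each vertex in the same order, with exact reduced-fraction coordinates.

image vertices: (21/5, -7, -93/5), (3/5, -6, 87/10)

T1 scale by (3, -1, 3/2): (-5, 2, 4) → (-15, -2, 6); (3, 1, -5) → (9, -1, -15/2)
T2 rotate right-handed about the y-axis with cos θ = -3/5, sin θ = -4/5: (-15, -2, 6) → (21/5, -2, -78/5); (9, -1, -15/2) → (3/5, -1, 117/10)
T3 translate by (0, -5, -3): (21/5, -2, -78/5) → (21/5, -7, -93/5); (3/5, -1, 117/10) → (3/5, -6, 87/10)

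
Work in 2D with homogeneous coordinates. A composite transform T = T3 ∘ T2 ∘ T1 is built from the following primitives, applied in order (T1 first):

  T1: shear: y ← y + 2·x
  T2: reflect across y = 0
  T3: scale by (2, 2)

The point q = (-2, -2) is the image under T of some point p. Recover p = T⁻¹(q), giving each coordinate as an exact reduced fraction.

T1 = [1 0 0; 2 1 0; 0 0 1]
T2·T1 = [1 0 0; -2 -1 0; 0 0 1]
T3·…·T1 = [2 0 0; -4 -2 0; 0 0 1]
det M = -4; M⁻¹ = [1/2 0 0; -1 -1/2 0; 0 0 1]
M⁻¹ · (-2, -2)ᵀ = (-1, 3)ᵀ

p = (-1, 3)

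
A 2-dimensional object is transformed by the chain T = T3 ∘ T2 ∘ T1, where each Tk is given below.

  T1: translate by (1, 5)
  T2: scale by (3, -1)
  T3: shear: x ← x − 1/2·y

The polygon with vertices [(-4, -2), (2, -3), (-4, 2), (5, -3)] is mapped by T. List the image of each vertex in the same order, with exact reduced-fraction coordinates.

image vertices: (-15/2, -3), (10, -2), (-11/2, -7), (19, -2)

T1 translate by (1, 5): (-4, -2) → (-3, 3); (2, -3) → (3, 2); (-4, 2) → (-3, 7); (5, -3) → (6, 2)
T2 scale by (3, -1): (-3, 3) → (-9, -3); (3, 2) → (9, -2); (-3, 7) → (-9, -7); (6, 2) → (18, -2)
T3 shear: x ← x − 1/2·y: (-9, -3) → (-15/2, -3); (9, -2) → (10, -2); (-9, -7) → (-11/2, -7); (18, -2) → (19, -2)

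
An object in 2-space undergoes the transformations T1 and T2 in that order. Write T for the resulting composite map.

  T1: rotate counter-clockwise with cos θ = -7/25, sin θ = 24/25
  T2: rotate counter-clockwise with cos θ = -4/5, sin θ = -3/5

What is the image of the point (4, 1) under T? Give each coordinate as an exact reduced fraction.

T(p) = (19/5, -8/5)

T1 rotate counter-clockwise with cos θ = -7/25, sin θ = 24/25: (4, 1) → (-52/25, 89/25)
T2 rotate counter-clockwise with cos θ = -4/5, sin θ = -3/5: (-52/25, 89/25) → (19/5, -8/5)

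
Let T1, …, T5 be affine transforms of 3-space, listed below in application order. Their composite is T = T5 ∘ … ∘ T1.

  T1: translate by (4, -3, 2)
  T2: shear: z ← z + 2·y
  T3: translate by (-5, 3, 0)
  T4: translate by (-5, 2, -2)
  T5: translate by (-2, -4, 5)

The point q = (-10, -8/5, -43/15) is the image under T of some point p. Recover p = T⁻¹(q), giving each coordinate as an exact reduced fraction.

T1 = [1 0 0 4; 0 1 0 -3; 0 0 1 2; 0 0 0 1]
T2·T1 = [1 0 0 4; 0 1 0 -3; 0 2 1 -4; 0 0 0 1]
T3·…·T1 = [1 0 0 -1; 0 1 0 0; 0 2 1 -4; 0 0 0 1]
T4·…·T1 = [1 0 0 -6; 0 1 0 2; 0 2 1 -6; 0 0 0 1]
T5·…·T1 = [1 0 0 -8; 0 1 0 -2; 0 2 1 -1; 0 0 0 1]
det M = 1; M⁻¹ = [1 0 0 8; 0 1 0 2; 0 -2 1 -3; 0 0 0 1]
M⁻¹ · (-10, -8/5, -43/15)ᵀ = (-2, 2/5, -8/3)ᵀ

p = (-2, 2/5, -8/3)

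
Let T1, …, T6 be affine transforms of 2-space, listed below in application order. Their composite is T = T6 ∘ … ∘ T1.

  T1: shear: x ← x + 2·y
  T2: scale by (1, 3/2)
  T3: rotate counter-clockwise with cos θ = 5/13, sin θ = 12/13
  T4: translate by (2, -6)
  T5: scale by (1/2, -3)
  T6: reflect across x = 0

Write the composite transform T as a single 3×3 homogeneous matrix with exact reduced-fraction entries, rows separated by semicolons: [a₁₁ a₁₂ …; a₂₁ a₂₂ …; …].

T1 = [1 2 0; 0 1 0; 0 0 1]
T2·T1 = [1 2 0; 0 3/2 0; 0 0 1]
T3·…·T1 = [5/13 -8/13 0; 12/13 63/26 0; 0 0 1]
T4·…·T1 = [5/13 -8/13 2; 12/13 63/26 -6; 0 0 1]
T5·…·T1 = [5/26 -4/13 1; -36/13 -189/26 18; 0 0 1]
T6·…·T1 = [-5/26 4/13 -1; -36/13 -189/26 18; 0 0 1]

T = [-5/26 4/13 -1; -36/13 -189/26 18; 0 0 1]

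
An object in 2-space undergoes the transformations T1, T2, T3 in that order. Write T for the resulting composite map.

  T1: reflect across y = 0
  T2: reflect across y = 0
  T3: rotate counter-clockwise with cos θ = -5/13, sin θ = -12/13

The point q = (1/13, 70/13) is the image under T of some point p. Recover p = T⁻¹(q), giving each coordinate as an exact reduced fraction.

T1 = [1 0 0; 0 -1 0; 0 0 1]
T2·T1 = [1 0 0; 0 1 0; 0 0 1]
T3·…·T1 = [-5/13 12/13 0; -12/13 -5/13 0; 0 0 1]
det M = 1; M⁻¹ = [-5/13 -12/13 0; 12/13 -5/13 0; 0 0 1]
M⁻¹ · (1/13, 70/13)ᵀ = (-5, -2)ᵀ

p = (-5, -2)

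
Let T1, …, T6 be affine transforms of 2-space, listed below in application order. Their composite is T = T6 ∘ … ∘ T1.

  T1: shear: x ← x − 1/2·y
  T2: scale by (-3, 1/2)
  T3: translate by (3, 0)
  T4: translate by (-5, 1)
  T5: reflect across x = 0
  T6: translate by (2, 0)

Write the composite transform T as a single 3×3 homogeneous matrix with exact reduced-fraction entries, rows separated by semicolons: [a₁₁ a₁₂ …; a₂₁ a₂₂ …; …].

T = [3 -3/2 4; 0 1/2 1; 0 0 1]

T1 = [1 -1/2 0; 0 1 0; 0 0 1]
T2·T1 = [-3 3/2 0; 0 1/2 0; 0 0 1]
T3·…·T1 = [-3 3/2 3; 0 1/2 0; 0 0 1]
T4·…·T1 = [-3 3/2 -2; 0 1/2 1; 0 0 1]
T5·…·T1 = [3 -3/2 2; 0 1/2 1; 0 0 1]
T6·…·T1 = [3 -3/2 4; 0 1/2 1; 0 0 1]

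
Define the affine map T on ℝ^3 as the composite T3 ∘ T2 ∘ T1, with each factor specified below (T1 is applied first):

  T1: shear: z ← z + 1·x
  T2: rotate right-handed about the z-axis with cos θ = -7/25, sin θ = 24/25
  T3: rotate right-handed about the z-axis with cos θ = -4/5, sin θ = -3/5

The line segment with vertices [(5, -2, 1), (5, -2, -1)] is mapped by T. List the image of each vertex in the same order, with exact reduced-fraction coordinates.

T1 shear: z ← z + 1·x: (5, -2, 1) → (5, -2, 6); (5, -2, -1) → (5, -2, 4)
T2 rotate right-handed about the z-axis with cos θ = -7/25, sin θ = 24/25: (5, -2, 6) → (13/25, 134/25, 6); (5, -2, 4) → (13/25, 134/25, 4)
T3 rotate right-handed about the z-axis with cos θ = -4/5, sin θ = -3/5: (13/25, 134/25, 6) → (14/5, -23/5, 6); (13/25, 134/25, 4) → (14/5, -23/5, 4)

image vertices: (14/5, -23/5, 6), (14/5, -23/5, 4)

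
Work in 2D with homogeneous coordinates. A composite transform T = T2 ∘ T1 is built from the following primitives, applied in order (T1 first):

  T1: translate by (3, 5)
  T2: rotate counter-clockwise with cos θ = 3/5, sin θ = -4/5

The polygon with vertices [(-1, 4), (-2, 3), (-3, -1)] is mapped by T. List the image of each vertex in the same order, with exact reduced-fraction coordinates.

image vertices: (42/5, 19/5), (7, 4), (16/5, 12/5)

T1 translate by (3, 5): (-1, 4) → (2, 9); (-2, 3) → (1, 8); (-3, -1) → (0, 4)
T2 rotate counter-clockwise with cos θ = 3/5, sin θ = -4/5: (2, 9) → (42/5, 19/5); (1, 8) → (7, 4); (0, 4) → (16/5, 12/5)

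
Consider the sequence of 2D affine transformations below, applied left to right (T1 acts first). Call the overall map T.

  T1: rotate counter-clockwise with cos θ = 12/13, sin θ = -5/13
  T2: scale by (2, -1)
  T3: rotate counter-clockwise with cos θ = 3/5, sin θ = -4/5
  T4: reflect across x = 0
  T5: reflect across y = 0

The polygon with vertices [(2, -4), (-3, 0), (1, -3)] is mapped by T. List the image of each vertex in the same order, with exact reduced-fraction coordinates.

image vertices: (-256/65, -142/65), (276/65, -243/65), (-146/65, -147/65)

T1 rotate counter-clockwise with cos θ = 12/13, sin θ = -5/13: (2, -4) → (4/13, -58/13); (-3, 0) → (-36/13, 15/13); (1, -3) → (-3/13, -41/13)
T2 scale by (2, -1): (4/13, -58/13) → (8/13, 58/13); (-36/13, 15/13) → (-72/13, -15/13); (-3/13, -41/13) → (-6/13, 41/13)
T3 rotate counter-clockwise with cos θ = 3/5, sin θ = -4/5: (8/13, 58/13) → (256/65, 142/65); (-72/13, -15/13) → (-276/65, 243/65); (-6/13, 41/13) → (146/65, 147/65)
T4 reflect across x = 0: (256/65, 142/65) → (-256/65, 142/65); (-276/65, 243/65) → (276/65, 243/65); (146/65, 147/65) → (-146/65, 147/65)
T5 reflect across y = 0: (-256/65, 142/65) → (-256/65, -142/65); (276/65, 243/65) → (276/65, -243/65); (-146/65, 147/65) → (-146/65, -147/65)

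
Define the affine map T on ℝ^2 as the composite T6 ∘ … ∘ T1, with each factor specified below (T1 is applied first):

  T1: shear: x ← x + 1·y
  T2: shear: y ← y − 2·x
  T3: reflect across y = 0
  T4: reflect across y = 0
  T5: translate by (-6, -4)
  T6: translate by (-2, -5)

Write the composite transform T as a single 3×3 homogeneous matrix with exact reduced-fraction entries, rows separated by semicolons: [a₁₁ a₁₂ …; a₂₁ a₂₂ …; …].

T1 = [1 1 0; 0 1 0; 0 0 1]
T2·T1 = [1 1 0; -2 -1 0; 0 0 1]
T3·…·T1 = [1 1 0; 2 1 0; 0 0 1]
T4·…·T1 = [1 1 0; -2 -1 0; 0 0 1]
T5·…·T1 = [1 1 -6; -2 -1 -4; 0 0 1]
T6·…·T1 = [1 1 -8; -2 -1 -9; 0 0 1]

T = [1 1 -8; -2 -1 -9; 0 0 1]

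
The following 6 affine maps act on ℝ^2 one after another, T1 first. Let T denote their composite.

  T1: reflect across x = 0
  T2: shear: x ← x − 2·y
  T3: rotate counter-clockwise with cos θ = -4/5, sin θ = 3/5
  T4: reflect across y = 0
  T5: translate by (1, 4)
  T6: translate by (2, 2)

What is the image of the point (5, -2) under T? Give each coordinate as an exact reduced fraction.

T(p) = (5, 5)

T1 reflect across x = 0: (5, -2) → (-5, -2)
T2 shear: x ← x − 2·y: (-5, -2) → (-1, -2)
T3 rotate counter-clockwise with cos θ = -4/5, sin θ = 3/5: (-1, -2) → (2, 1)
T4 reflect across y = 0: (2, 1) → (2, -1)
T5 translate by (1, 4): (2, -1) → (3, 3)
T6 translate by (2, 2): (3, 3) → (5, 5)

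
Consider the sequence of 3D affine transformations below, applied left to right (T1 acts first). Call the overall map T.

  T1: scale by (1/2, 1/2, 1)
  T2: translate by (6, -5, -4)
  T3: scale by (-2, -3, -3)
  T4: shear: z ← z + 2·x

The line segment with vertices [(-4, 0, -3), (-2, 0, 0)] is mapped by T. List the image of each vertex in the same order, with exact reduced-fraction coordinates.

T1 scale by (1/2, 1/2, 1): (-4, 0, -3) → (-2, 0, -3); (-2, 0, 0) → (-1, 0, 0)
T2 translate by (6, -5, -4): (-2, 0, -3) → (4, -5, -7); (-1, 0, 0) → (5, -5, -4)
T3 scale by (-2, -3, -3): (4, -5, -7) → (-8, 15, 21); (5, -5, -4) → (-10, 15, 12)
T4 shear: z ← z + 2·x: (-8, 15, 21) → (-8, 15, 5); (-10, 15, 12) → (-10, 15, -8)

image vertices: (-8, 15, 5), (-10, 15, -8)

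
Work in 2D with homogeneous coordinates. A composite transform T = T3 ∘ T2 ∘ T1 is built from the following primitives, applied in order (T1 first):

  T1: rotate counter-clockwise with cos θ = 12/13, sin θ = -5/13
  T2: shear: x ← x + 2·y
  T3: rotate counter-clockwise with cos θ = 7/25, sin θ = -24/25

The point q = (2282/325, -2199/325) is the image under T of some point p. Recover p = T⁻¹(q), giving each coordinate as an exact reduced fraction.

p = (-3, 4)

T1 = [12/13 5/13 0; -5/13 12/13 0; 0 0 1]
T2·T1 = [2/13 29/13 0; -5/13 12/13 0; 0 0 1]
T3·…·T1 = [-106/325 491/325 0; -83/325 -612/325 0; 0 0 1]
det M = 1; M⁻¹ = [-612/325 -491/325 0; 83/325 -106/325 0; 0 0 1]
M⁻¹ · (2282/325, -2199/325)ᵀ = (-3, 4)ᵀ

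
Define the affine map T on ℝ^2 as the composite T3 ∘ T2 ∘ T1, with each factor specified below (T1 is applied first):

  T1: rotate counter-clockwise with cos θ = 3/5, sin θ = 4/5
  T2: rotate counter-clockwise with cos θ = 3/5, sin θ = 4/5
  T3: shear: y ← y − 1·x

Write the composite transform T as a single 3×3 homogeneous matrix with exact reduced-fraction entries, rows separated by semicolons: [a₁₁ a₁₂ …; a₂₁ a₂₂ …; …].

T = [-7/25 -24/25 0; 31/25 17/25 0; 0 0 1]

T1 = [3/5 -4/5 0; 4/5 3/5 0; 0 0 1]
T2·T1 = [-7/25 -24/25 0; 24/25 -7/25 0; 0 0 1]
T3·…·T1 = [-7/25 -24/25 0; 31/25 17/25 0; 0 0 1]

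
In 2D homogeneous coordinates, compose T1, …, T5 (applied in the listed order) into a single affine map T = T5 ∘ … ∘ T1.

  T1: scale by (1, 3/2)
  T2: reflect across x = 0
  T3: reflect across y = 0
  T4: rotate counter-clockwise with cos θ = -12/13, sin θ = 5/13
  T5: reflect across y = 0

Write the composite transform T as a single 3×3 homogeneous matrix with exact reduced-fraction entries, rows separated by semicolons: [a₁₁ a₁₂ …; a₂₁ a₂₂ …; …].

T1 = [1 0 0; 0 3/2 0; 0 0 1]
T2·T1 = [-1 0 0; 0 3/2 0; 0 0 1]
T3·…·T1 = [-1 0 0; 0 -3/2 0; 0 0 1]
T4·…·T1 = [12/13 15/26 0; -5/13 18/13 0; 0 0 1]
T5·…·T1 = [12/13 15/26 0; 5/13 -18/13 0; 0 0 1]

T = [12/13 15/26 0; 5/13 -18/13 0; 0 0 1]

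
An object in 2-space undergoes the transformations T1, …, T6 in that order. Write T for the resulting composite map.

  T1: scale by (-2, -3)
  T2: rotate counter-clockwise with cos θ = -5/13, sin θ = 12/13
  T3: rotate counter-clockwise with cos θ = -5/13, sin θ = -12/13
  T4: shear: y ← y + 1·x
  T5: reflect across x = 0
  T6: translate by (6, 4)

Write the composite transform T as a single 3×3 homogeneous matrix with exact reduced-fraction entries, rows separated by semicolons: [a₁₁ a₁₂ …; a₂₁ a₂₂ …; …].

T = [2 0 6; -2 -3 4; 0 0 1]

T1 = [-2 0 0; 0 -3 0; 0 0 1]
T2·T1 = [10/13 36/13 0; -24/13 15/13 0; 0 0 1]
T3·…·T1 = [-2 0 0; 0 -3 0; 0 0 1]
T4·…·T1 = [-2 0 0; -2 -3 0; 0 0 1]
T5·…·T1 = [2 0 0; -2 -3 0; 0 0 1]
T6·…·T1 = [2 0 6; -2 -3 4; 0 0 1]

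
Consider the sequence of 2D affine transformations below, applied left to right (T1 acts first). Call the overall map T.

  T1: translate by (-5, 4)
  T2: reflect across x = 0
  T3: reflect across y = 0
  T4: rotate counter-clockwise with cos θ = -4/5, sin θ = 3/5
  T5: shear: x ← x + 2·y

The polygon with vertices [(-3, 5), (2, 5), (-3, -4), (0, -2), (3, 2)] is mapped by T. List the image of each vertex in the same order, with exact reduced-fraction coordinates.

T1 translate by (-5, 4): (-3, 5) → (-8, 9); (2, 5) → (-3, 9); (-3, -4) → (-8, 0); (0, -2) → (-5, 2); (3, 2) → (-2, 6)
T2 reflect across x = 0: (-8, 9) → (8, 9); (-3, 9) → (3, 9); (-8, 0) → (8, 0); (-5, 2) → (5, 2); (-2, 6) → (2, 6)
T3 reflect across y = 0: (8, 9) → (8, -9); (3, 9) → (3, -9); (8, 0) → (8, 0); (5, 2) → (5, -2); (2, 6) → (2, -6)
T4 rotate counter-clockwise with cos θ = -4/5, sin θ = 3/5: (8, -9) → (-1, 12); (3, -9) → (3, 9); (8, 0) → (-32/5, 24/5); (5, -2) → (-14/5, 23/5); (2, -6) → (2, 6)
T5 shear: x ← x + 2·y: (-1, 12) → (23, 12); (3, 9) → (21, 9); (-32/5, 24/5) → (16/5, 24/5); (-14/5, 23/5) → (32/5, 23/5); (2, 6) → (14, 6)

image vertices: (23, 12), (21, 9), (16/5, 24/5), (32/5, 23/5), (14, 6)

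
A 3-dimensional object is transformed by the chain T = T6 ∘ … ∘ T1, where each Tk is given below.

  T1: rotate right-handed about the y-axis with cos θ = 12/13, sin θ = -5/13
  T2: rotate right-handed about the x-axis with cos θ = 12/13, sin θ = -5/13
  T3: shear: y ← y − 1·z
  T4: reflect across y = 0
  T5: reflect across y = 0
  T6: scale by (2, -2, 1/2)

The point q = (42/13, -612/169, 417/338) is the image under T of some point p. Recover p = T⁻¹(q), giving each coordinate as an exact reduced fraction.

p = (3, 3, 3)

T1 = [12/13 0 -5/13 0; 0 1 0 0; 5/13 0 12/13 0; 0 0 0 1]
T2·T1 = [12/13 0 -5/13 0; 25/169 12/13 60/169 0; 60/169 -5/13 144/169 0; 0 0 0 1]
T3·…·T1 = [12/13 0 -5/13 0; -35/169 17/13 -84/169 0; 60/169 -5/13 144/169 0; 0 0 0 1]
T4·…·T1 = [12/13 0 -5/13 0; 35/169 -17/13 84/169 0; 60/169 -5/13 144/169 0; 0 0 0 1]
T5·…·T1 = [12/13 0 -5/13 0; -35/169 17/13 -84/169 0; 60/169 -5/13 144/169 0; 0 0 0 1]
T6·…·T1 = [24/13 0 -10/13 0; 70/169 -34/13 168/169 0; 30/169 -5/26 72/169 0; 0 0 0 1]
det M = -2; M⁻¹ = [6/13 -25/338 170/169 0; 0 -6/13 14/13 0; -5/26 -30/169 408/169 0; 0 0 0 1]
M⁻¹ · (42/13, -612/169, 417/338)ᵀ = (3, 3, 3)ᵀ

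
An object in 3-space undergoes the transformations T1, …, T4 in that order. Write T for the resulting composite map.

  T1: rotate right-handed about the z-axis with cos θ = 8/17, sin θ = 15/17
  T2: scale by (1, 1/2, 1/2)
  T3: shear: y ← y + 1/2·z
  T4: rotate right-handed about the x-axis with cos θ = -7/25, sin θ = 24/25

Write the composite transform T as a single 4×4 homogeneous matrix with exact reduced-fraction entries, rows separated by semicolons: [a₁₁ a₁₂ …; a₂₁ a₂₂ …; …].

T = [8/17 -15/17 0 0; -21/170 -28/425 -11/20 0; 36/85 96/425 1/10 0; 0 0 0 1]

T1 = [8/17 -15/17 0 0; 15/17 8/17 0 0; 0 0 1 0; 0 0 0 1]
T2·T1 = [8/17 -15/17 0 0; 15/34 4/17 0 0; 0 0 1/2 0; 0 0 0 1]
T3·…·T1 = [8/17 -15/17 0 0; 15/34 4/17 1/4 0; 0 0 1/2 0; 0 0 0 1]
T4·…·T1 = [8/17 -15/17 0 0; -21/170 -28/425 -11/20 0; 36/85 96/425 1/10 0; 0 0 0 1]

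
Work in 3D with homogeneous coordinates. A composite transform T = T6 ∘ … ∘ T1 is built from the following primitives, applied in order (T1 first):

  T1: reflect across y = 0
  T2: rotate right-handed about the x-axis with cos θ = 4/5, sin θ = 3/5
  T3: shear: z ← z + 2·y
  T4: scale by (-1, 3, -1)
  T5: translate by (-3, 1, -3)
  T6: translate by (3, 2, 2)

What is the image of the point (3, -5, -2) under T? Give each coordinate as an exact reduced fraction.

T(p) = (-3, 93/5, -64/5)

T1 reflect across y = 0: (3, -5, -2) → (3, 5, -2)
T2 rotate right-handed about the x-axis with cos θ = 4/5, sin θ = 3/5: (3, 5, -2) → (3, 26/5, 7/5)
T3 shear: z ← z + 2·y: (3, 26/5, 7/5) → (3, 26/5, 59/5)
T4 scale by (-1, 3, -1): (3, 26/5, 59/5) → (-3, 78/5, -59/5)
T5 translate by (-3, 1, -3): (-3, 78/5, -59/5) → (-6, 83/5, -74/5)
T6 translate by (3, 2, 2): (-6, 83/5, -74/5) → (-3, 93/5, -64/5)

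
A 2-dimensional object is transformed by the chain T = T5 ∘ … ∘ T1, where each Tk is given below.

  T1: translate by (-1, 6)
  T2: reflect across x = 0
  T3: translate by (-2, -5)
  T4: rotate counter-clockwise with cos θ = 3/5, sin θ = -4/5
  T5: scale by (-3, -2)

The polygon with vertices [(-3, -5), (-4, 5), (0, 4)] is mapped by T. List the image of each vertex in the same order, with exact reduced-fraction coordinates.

T1 translate by (-1, 6): (-3, -5) → (-4, 1); (-4, 5) → (-5, 11); (0, 4) → (-1, 10)
T2 reflect across x = 0: (-4, 1) → (4, 1); (-5, 11) → (5, 11); (-1, 10) → (1, 10)
T3 translate by (-2, -5): (4, 1) → (2, -4); (5, 11) → (3, 6); (1, 10) → (-1, 5)
T4 rotate counter-clockwise with cos θ = 3/5, sin θ = -4/5: (2, -4) → (-2, -4); (3, 6) → (33/5, 6/5); (-1, 5) → (17/5, 19/5)
T5 scale by (-3, -2): (-2, -4) → (6, 8); (33/5, 6/5) → (-99/5, -12/5); (17/5, 19/5) → (-51/5, -38/5)

image vertices: (6, 8), (-99/5, -12/5), (-51/5, -38/5)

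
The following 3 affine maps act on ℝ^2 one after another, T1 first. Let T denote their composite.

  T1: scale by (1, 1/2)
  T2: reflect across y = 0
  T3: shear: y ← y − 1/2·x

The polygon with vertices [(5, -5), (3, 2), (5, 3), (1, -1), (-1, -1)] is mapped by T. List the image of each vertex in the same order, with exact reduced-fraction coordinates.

T1 scale by (1, 1/2): (5, -5) → (5, -5/2); (3, 2) → (3, 1); (5, 3) → (5, 3/2); (1, -1) → (1, -1/2); (-1, -1) → (-1, -1/2)
T2 reflect across y = 0: (5, -5/2) → (5, 5/2); (3, 1) → (3, -1); (5, 3/2) → (5, -3/2); (1, -1/2) → (1, 1/2); (-1, -1/2) → (-1, 1/2)
T3 shear: y ← y − 1/2·x: (5, 5/2) → (5, 0); (3, -1) → (3, -5/2); (5, -3/2) → (5, -4); (1, 1/2) → (1, 0); (-1, 1/2) → (-1, 1)

image vertices: (5, 0), (3, -5/2), (5, -4), (1, 0), (-1, 1)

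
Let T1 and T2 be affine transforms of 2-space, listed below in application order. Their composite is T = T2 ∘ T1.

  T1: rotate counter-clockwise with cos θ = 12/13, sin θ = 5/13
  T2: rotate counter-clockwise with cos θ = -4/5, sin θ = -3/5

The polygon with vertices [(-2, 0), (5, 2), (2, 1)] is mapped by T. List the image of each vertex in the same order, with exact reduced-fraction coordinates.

T1 rotate counter-clockwise with cos θ = 12/13, sin θ = 5/13: (-2, 0) → (-24/13, -10/13); (5, 2) → (50/13, 49/13); (2, 1) → (19/13, 22/13)
T2 rotate counter-clockwise with cos θ = -4/5, sin θ = -3/5: (-24/13, -10/13) → (66/65, 112/65); (50/13, 49/13) → (-53/65, -346/65); (19/13, 22/13) → (-2/13, -29/13)

image vertices: (66/65, 112/65), (-53/65, -346/65), (-2/13, -29/13)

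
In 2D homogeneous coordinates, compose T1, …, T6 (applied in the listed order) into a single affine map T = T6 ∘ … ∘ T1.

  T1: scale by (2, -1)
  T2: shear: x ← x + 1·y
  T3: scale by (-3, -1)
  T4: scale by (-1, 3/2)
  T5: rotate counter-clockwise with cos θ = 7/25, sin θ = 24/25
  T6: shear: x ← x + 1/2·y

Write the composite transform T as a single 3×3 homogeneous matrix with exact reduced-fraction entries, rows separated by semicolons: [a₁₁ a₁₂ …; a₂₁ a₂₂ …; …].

T = [114/25 -351/100 0; 144/25 -123/50 0; 0 0 1]

T1 = [2 0 0; 0 -1 0; 0 0 1]
T2·T1 = [2 -1 0; 0 -1 0; 0 0 1]
T3·…·T1 = [-6 3 0; 0 1 0; 0 0 1]
T4·…·T1 = [6 -3 0; 0 3/2 0; 0 0 1]
T5·…·T1 = [42/25 -57/25 0; 144/25 -123/50 0; 0 0 1]
T6·…·T1 = [114/25 -351/100 0; 144/25 -123/50 0; 0 0 1]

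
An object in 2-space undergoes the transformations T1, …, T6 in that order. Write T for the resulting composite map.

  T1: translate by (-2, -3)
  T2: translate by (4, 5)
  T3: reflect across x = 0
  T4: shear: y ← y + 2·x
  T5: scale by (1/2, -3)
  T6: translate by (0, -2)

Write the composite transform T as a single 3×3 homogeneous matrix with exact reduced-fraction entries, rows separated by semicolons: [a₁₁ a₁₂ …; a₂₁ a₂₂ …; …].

T1 = [1 0 -2; 0 1 -3; 0 0 1]
T2·T1 = [1 0 2; 0 1 2; 0 0 1]
T3·…·T1 = [-1 0 -2; 0 1 2; 0 0 1]
T4·…·T1 = [-1 0 -2; -2 1 -2; 0 0 1]
T5·…·T1 = [-1/2 0 -1; 6 -3 6; 0 0 1]
T6·…·T1 = [-1/2 0 -1; 6 -3 4; 0 0 1]

T = [-1/2 0 -1; 6 -3 4; 0 0 1]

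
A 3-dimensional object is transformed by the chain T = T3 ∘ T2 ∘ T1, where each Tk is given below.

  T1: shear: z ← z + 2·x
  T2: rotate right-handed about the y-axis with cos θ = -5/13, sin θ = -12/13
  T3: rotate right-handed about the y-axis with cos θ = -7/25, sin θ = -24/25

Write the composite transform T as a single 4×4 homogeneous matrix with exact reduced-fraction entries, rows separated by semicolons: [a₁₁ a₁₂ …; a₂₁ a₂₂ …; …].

T = [31/65 0 204/325 0; 0 1 0 0; -142/65 0 -253/325 0; 0 0 0 1]

T1 = [1 0 0 0; 0 1 0 0; 2 0 1 0; 0 0 0 1]
T2·T1 = [-29/13 0 -12/13 0; 0 1 0 0; 2/13 0 -5/13 0; 0 0 0 1]
T3·…·T1 = [31/65 0 204/325 0; 0 1 0 0; -142/65 0 -253/325 0; 0 0 0 1]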